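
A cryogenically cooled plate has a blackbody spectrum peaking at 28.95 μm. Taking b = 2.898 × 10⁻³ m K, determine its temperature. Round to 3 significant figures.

T ≈ 100 K

Wien's law gives T = b/λ_max = (2.898×10⁻³ m·K)/(2.895×10⁻⁵ m) = 100 K.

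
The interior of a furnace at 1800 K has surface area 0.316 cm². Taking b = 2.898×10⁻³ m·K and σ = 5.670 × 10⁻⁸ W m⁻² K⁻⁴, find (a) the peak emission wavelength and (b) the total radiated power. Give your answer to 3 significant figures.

(a) λ_max = b/T = 2.898×10⁻³/1800 = 1.610×10⁻⁶ m = 1.61 μm.
Area A = 0.316 cm² = 3.16×10⁻⁵ m².
(b) P = σAT⁴ = 5.670×10⁻⁸×3.16×10⁻⁵×(1800)⁴ = 18.8 W.

λ_max ≈ 1.61 μm; P ≈ 18.8 W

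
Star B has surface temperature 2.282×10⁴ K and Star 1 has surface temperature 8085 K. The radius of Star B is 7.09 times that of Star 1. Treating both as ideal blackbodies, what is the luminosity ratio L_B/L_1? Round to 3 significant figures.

L_B/L_1 ≈ 3.19×10³

L ∝ R²T⁴, so L_B/L_1 = (R_B/R_1)²(T_B/T_1)⁴ = (7.09)² × (2.282×10⁴/8085)⁴ = 50.2681 × 63.4662 = 3.19×10³.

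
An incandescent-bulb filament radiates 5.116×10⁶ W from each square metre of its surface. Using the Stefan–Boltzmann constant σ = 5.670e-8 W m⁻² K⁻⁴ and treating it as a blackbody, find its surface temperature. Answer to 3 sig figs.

I = σT⁴, so T = (I/σ)^(1/4) = (5.116×10⁶/(5.670×10⁻⁸))^(1/4) = 3.08×10³ K.

T ≈ 3.08×10³ K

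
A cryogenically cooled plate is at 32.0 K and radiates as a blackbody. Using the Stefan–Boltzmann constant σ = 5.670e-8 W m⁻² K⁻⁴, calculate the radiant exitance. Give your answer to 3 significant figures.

Stefan–Boltzmann: I = σT⁴ = 5.670×10⁻⁸ × (32.0)⁴ = 0.0595 W/m².

I ≈ 0.0595 W/m²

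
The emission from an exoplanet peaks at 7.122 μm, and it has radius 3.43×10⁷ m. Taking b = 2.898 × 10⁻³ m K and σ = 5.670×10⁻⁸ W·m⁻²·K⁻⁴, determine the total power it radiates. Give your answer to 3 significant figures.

Wien's law: T = b/λ_max = 2.898×10⁻³/7.122×10⁻⁶ = 406.908 K.
Surface area A = 4πR² = 4π(3.43×10⁷ m)² = 1.47842×10¹⁶ m².
Then P = σAT⁴ = 5.670×10⁻⁸×1.47842×10¹⁶×(406.908)⁴ = 2.30×10¹⁹ W.

P ≈ 2.30×10¹⁹ W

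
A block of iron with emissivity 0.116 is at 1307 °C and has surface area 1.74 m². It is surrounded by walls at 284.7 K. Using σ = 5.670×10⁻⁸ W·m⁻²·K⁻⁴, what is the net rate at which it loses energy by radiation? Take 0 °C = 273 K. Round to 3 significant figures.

T = 1307 °C + 273 = 1580 K.
Area A = 1.74 m².
Net radiated power P_net = εσA(T⁴ − T₀⁴) = 0.116×5.670×10⁻⁸×1.74×(1580⁴ − 284.7⁴).
T⁴ − T₀⁴ = 6.23201×10¹² − 6.56977×10⁹ = 6.22544×10¹² K⁴, so P_net = 7.12×10⁴ W.

Net loss ≈ 7.12×10⁴ W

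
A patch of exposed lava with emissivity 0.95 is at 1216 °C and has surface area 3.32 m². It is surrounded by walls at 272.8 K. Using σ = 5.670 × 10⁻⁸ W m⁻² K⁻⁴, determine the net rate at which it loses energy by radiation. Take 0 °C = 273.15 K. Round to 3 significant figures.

Net loss ≈ 8.78×10⁵ W

T = 1216 °C + 273.15 = 1489.15 K.
Area A = 3.32 m².
Net radiated power P_net = εσA(T⁴ − T₀⁴) = 0.95×5.670×10⁻⁸×3.32×(1489.15⁴ − 272.8⁴).
T⁴ − T₀⁴ = 4.91761×10¹² − 5.53831×10⁹ = 4.91207×10¹² K⁴, so P_net = 8.78×10⁵ W.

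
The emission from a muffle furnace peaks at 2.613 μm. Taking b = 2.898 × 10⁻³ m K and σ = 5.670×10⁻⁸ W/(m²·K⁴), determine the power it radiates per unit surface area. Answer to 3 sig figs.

Wien's law: T = b/λ_max = 2.898×10⁻³/2.613×10⁻⁶ = 1109.07 K.
Then I = σT⁴ = 5.670×10⁻⁸×(1109.07)⁴ = 8.58×10⁴ W/m².

I ≈ 8.58×10⁴ W/m²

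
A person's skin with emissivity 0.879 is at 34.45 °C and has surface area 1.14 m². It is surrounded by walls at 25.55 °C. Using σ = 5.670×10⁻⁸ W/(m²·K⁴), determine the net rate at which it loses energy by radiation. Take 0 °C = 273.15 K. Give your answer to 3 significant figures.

T = 34.45 °C + 273.15 = 307.60 K.
Surroundings: T = 25.55 °C + 273.15 = 298.70 K.
Area A = 1.14 m².
Net radiated power P_net = εσA(T⁴ − T₀⁴) = 0.879×5.670×10⁻⁸×1.14×(307.60⁴ − 298.70⁴).
T⁴ − T₀⁴ = 8.95252×10⁹ − 7.96051×10⁹ = 9.92010×10⁸ K⁴, so P_net = 56.4 W.

Net loss ≈ 56.4 W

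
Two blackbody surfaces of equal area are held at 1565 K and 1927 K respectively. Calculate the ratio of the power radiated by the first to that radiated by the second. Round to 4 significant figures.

With equal areas, P₁/P₂ = (T₁/T₂)⁴ = (1565/1927)⁴ = 0.4350.

P₁/P₂ ≈ 0.4350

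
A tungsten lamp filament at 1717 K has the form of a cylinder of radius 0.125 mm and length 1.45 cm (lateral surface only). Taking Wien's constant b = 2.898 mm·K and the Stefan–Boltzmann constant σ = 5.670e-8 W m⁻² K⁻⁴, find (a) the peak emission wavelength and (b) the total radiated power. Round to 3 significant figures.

λ_max ≈ 1.69 μm; P ≈ 5.61 W

(a) λ_max = b/T = 2.898×10⁻³/1717 = 1.688×10⁻⁶ m = 1.69 μm.
Lateral area A = 2πrL = 2π×1.25×10⁻⁴×0.0145 = 1.13883×10⁻⁵ m².
(b) P = σAT⁴ = 5.670×10⁻⁸×1.13883×10⁻⁵×(1717)⁴ = 5.61 W.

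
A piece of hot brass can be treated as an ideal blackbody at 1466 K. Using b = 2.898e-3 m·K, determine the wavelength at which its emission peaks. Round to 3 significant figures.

λ_max ≈ 1.98 μm

Wien's displacement law: λ_max = b/T = (2.898×10⁻³ m·K)/(1466 K) = 1.977×10⁻⁶ m.
That is 1.98 μm, in the infrared range.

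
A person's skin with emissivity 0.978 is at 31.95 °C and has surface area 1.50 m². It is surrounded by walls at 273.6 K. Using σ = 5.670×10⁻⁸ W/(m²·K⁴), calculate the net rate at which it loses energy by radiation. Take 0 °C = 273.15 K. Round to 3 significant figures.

T = 31.95 °C + 273.15 = 305.10 K.
Area A = 1.50 m².
Net radiated power P_net = εσA(T⁴ − T₀⁴) = 0.978×5.670×10⁻⁸×1.50×(305.10⁴ − 273.6⁴).
T⁴ − T₀⁴ = 8.66501×10⁹ − 5.60356×10⁹ = 3.06145×10⁹ K⁴, so P_net = 255 W.

Net loss ≈ 255 W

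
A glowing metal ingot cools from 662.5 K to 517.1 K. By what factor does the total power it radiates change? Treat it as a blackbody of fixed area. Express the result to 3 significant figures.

P ∝ T⁴, so P₂/P₁ = (T₂/T₁)⁴ = (517.1/662.5)⁴ = (0.780528)⁴ = 0.371.

P₂/P₁ ≈ 0.371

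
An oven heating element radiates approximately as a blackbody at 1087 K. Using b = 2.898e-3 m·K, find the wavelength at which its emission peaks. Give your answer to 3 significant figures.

Wien's displacement law: λ_max = b/T = (2.898×10⁻³ m·K)/(1087 K) = 2.666×10⁻⁶ m.
That is 2.67 μm, in the infrared range.

λ_max ≈ 2.67 μm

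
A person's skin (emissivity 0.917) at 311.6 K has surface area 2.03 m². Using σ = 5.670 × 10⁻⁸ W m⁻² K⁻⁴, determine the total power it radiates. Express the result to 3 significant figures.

P ≈ 995 W

Area A = 2.03 m².
P = εσAT⁴ = 0.917 × 5.670×10⁻⁸ × 2.03 × (311.6)⁴ = 995 W.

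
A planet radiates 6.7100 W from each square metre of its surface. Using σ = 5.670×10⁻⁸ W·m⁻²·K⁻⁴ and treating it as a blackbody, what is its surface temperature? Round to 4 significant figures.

I = σT⁴, so T = (I/σ)^(1/4) = (6.7100/(5.670×10⁻⁸))^(1/4) = 104.3 K.

T ≈ 104.3 K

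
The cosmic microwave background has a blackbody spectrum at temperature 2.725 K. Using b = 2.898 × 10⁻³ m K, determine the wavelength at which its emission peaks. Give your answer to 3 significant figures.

λ_max ≈ 1.06×10⁻³ m

Wien's displacement law: λ_max = b/T = (2.898×10⁻³ m·K)/(2.725 K) = 1.063×10⁻³ m.
That is 1.06×10⁻³ m, in the microwave range.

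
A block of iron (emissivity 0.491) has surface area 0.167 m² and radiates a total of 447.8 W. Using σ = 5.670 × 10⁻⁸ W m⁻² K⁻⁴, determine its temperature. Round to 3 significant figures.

T ≈ 557 K

Area A = 0.167 m².
P = εσAT⁴ ⇒ T = (P/(εσA))^(1/4) = (447.8/(0.491×5.670×10⁻⁸×0.167))^(1/4) = 557 K.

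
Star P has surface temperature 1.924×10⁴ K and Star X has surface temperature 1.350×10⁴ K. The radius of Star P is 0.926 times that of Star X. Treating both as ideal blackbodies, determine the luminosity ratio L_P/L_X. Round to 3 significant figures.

L ∝ R²T⁴, so L_P/L_X = (R_P/R_X)²(T_P/T_X)⁴ = (0.926)² × (1.924×10⁴/1.350×10⁴)⁴ = 0.857476 × 4.12558 = 3.54.

L_P/L_X ≈ 3.54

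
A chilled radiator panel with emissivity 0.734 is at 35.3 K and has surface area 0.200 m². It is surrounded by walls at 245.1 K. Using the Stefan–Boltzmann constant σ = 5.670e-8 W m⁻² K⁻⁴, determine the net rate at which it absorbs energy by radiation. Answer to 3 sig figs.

Net gain ≈ 30.0 W

Area A = 0.200 m².
Net radiated power P_net = εσA(T⁴ − T₀⁴) = 0.734×5.670×10⁻⁸×0.200×(35.3⁴ − 245.1⁴).
T⁴ − T₀⁴ = 1.55274×10⁶ − 3.60889×10⁹ = -3.60734×10⁹ K⁴, so P_net = -30.0 W — negative, meaning a net gain of 30.0 W.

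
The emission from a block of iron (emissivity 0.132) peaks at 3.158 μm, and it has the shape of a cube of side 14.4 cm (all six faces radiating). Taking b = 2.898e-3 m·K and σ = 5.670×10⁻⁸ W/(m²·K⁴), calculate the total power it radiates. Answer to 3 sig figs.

P ≈ 660 W

Wien's law: T = b/λ_max = 2.898×10⁻³/3.158×10⁻⁶ = 917.669 K.
Area A = 6s² = 6×(0.144 m)² = 0.124416 m².
Then P = εσAT⁴ = 0.132×5.670×10⁻⁸×0.124416×(917.669)⁴ = 660 W.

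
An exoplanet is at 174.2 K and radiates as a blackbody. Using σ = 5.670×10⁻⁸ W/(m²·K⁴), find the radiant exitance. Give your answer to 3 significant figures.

Stefan–Boltzmann: I = σT⁴ = 5.670×10⁻⁸ × (174.2)⁴ = 52.2 W/m².

I ≈ 52.2 W/m²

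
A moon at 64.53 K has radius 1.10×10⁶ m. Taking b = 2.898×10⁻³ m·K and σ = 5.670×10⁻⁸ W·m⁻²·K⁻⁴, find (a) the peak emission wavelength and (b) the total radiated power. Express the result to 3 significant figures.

λ_max ≈ 44.9 μm; P ≈ 1.49×10¹³ W

(a) λ_max = b/T = 2.898×10⁻³/64.53 = 4.491×10⁻⁵ m = 44.9 μm.
Surface area A = 4πR² = 4π(1.10×10⁶ m)² = 1.52053×10¹³ m².
(b) P = σAT⁴ = 5.670×10⁻⁸×1.52053×10¹³×(64.53)⁴ = 1.49×10¹³ W.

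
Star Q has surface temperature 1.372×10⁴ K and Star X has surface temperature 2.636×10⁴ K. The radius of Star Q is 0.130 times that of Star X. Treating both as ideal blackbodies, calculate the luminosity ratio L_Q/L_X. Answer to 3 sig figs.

L_Q/L_X ≈ 1.24×10⁻³

L ∝ R²T⁴, so L_Q/L_X = (R_Q/R_X)²(T_Q/T_X)⁴ = (0.130)² × (1.372×10⁴/2.636×10⁴)⁴ = 0.0169 × 0.0733897 = 1.24×10⁻³.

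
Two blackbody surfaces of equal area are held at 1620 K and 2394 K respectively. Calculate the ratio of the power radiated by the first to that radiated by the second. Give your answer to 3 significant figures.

With equal areas, P₁/P₂ = (T₁/T₂)⁴ = (1620/2394)⁴ = 0.210.

P₁/P₂ ≈ 0.210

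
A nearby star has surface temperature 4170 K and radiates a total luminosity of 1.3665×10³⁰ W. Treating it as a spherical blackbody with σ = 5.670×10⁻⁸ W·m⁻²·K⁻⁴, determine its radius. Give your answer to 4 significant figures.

R ≈ 7.964×10¹⁰ m

L = 4πR²σT⁴ ⇒ R = √(L/(4πσT⁴)).
σT⁴ = 1.71446×10⁷ W/m², so R = √(1.3665×10³⁰/(4π×1.71446×10⁷)) = 7.964×10¹⁰ m.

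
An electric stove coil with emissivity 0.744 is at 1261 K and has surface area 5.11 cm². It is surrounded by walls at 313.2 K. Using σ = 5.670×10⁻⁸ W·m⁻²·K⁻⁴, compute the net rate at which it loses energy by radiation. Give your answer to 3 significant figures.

Area A = 5.11 cm² = 5.11×10⁻⁴ m².
Net radiated power P_net = εσA(T⁴ − T₀⁴) = 0.744×5.670×10⁻⁸×5.11×10⁻⁴×(1261⁴ − 313.2⁴).
T⁴ − T₀⁴ = 2.52848×10¹² − 9.62248×10⁹ = 2.51886×10¹² K⁴, so P_net = 54.3 W.

Net loss ≈ 54.3 W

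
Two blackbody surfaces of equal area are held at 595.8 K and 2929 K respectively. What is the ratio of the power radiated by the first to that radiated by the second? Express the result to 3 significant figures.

With equal areas, P₁/P₂ = (T₁/T₂)⁴ = (595.8/2929)⁴ = 1.71×10⁻³.

P₁/P₂ ≈ 1.71×10⁻³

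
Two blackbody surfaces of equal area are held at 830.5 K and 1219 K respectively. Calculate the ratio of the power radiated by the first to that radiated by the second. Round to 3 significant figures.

With equal areas, P₁/P₂ = (T₁/T₂)⁴ = (830.5/1219)⁴ = 0.215.

P₁/P₂ ≈ 0.215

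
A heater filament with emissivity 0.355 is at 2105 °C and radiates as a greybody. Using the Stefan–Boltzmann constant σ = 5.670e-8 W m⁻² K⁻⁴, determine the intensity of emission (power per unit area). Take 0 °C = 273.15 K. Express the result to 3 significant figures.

T = 2105 °C + 273.15 = 2378.15 K.
Stefan–Boltzmann: I = εσT⁴ = 0.355 × 5.670×10⁻⁸ × (2378.15)⁴ = 6.44×10⁵ W/m².

I ≈ 6.44×10⁵ W/m²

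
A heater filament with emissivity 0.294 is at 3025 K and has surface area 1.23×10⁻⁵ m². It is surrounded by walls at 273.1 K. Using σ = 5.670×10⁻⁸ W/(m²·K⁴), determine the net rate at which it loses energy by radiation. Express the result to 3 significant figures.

Net loss ≈ 17.2 W

Area A = 1.23×10⁻⁵ m².
Net radiated power P_net = εσA(T⁴ − T₀⁴) = 0.294×5.670×10⁻⁸×1.23×10⁻⁵×(3025⁴ − 273.1⁴).
T⁴ − T₀⁴ = 8.37339×10¹³ − 5.56271×10⁹ = 8.37283×10¹³ K⁴, so P_net = 17.2 W.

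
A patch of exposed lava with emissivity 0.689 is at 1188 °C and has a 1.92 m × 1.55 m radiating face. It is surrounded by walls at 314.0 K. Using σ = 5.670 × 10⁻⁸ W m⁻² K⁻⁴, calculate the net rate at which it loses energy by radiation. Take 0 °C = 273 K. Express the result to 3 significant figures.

T = 1188 °C + 273 = 1461 K.
Area A = 1.92 × 1.55 = 2.976 m².
Net radiated power P_net = εσA(T⁴ − T₀⁴) = 0.689×5.670×10⁻⁸×2.976×(1461⁴ − 314.0⁴).
T⁴ − T₀⁴ = 4.55618×10¹² − 9.72117×10⁹ = 4.54646×10¹² K⁴, so P_net = 5.29×10⁵ W.

Net loss ≈ 5.29×10⁵ W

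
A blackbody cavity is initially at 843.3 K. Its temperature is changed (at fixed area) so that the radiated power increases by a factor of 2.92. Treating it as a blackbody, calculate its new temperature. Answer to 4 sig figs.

P ∝ T⁴, so T₂/T₁ = (P₂/P₁)^(1/4) = (2.92)^(1/4) = 1.30721.
T₂ = 843.3 × 1.30721 = 1102 K.

T₂ ≈ 1102 K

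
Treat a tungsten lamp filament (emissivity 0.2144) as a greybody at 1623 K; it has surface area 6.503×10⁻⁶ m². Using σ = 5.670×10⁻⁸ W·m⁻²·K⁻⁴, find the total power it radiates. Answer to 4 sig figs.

Area A = 6.503×10⁻⁶ m².
P = εσAT⁴ = 0.2144 × 5.670×10⁻⁸ × 6.503×10⁻⁶ × (1623)⁴ = 0.5485 W.

P ≈ 0.5485 W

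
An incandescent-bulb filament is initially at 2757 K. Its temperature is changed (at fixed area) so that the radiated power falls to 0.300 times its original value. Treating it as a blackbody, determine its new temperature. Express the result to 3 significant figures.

P ∝ T⁴, so T₂/T₁ = (P₂/P₁)^(1/4) = (0.300)^(1/4) = 0.740083.
T₂ = 2757 × 0.740083 = 2.04×10³ K.

T₂ ≈ 2.04×10³ K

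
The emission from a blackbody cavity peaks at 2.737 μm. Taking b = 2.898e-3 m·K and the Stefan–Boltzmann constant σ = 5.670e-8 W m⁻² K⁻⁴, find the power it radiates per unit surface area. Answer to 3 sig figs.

Wien's law: T = b/λ_max = 2.898×10⁻³/2.737×10⁻⁶ = 1058.82 K.
Then I = σT⁴ = 5.670×10⁻⁸×(1058.82)⁴ = 7.13×10⁴ W/m².

I ≈ 7.13×10⁴ W/m²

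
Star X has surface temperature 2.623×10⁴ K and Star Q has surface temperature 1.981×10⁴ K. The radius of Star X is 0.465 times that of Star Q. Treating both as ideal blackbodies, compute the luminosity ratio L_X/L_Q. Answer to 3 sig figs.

L_X/L_Q ≈ 0.665

L ∝ R²T⁴, so L_X/L_Q = (R_X/R_Q)²(T_X/T_Q)⁴ = (0.465)² × (2.623×10⁴/1.981×10⁴)⁴ = 0.216225 × 3.07366 = 0.665.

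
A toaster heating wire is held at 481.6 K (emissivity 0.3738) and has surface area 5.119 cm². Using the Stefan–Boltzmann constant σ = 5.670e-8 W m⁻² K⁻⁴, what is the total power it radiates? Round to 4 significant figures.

Area A = 5.119 cm² = 5.119×10⁻⁴ m².
P = εσAT⁴ = 0.3738 × 5.670×10⁻⁸ × 5.119×10⁻⁴ × (481.6)⁴ = 0.5837 W.

P ≈ 0.5837 W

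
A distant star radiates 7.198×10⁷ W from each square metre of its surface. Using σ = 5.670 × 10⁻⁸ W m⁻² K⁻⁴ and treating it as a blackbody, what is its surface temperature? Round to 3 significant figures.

T ≈ 5.97×10³ K

I = σT⁴, so T = (I/σ)^(1/4) = (7.198×10⁷/(5.670×10⁻⁸))^(1/4) = 5.97×10³ K.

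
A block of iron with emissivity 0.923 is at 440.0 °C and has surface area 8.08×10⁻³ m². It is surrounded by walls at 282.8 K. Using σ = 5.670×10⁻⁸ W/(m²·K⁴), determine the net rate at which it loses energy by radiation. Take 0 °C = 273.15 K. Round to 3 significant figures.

Net loss ≈ 107 W

T = 440.0 °C + 273.15 = 713.15 K.
Area A = 8.08×10⁻³ m².
Net radiated power P_net = εσA(T⁴ − T₀⁴) = 0.923×5.670×10⁻⁸×8.08×10⁻³×(713.15⁴ − 282.8⁴).
T⁴ − T₀⁴ = 2.58657×10¹¹ − 6.39613×10⁹ = 2.52261×10¹¹ K⁴, so P_net = 107 W.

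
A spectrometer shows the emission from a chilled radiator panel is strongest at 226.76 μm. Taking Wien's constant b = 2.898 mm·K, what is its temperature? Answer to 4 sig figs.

Wien's law gives T = b/λ_max = (2.898×10⁻³ m·K)/(2.2676×10⁻⁴ m) = 12.78 K.

T ≈ 12.78 K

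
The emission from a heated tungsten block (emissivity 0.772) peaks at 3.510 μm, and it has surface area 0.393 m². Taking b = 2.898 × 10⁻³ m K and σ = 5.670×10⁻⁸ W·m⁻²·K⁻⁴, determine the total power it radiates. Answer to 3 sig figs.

Wien's law: T = b/λ_max = 2.898×10⁻³/3.510×10⁻⁶ = 825.641 K.
Area A = 0.393 m².
Then P = εσAT⁴ = 0.772×5.670×10⁻⁸×0.393×(825.641)⁴ = 7.99×10³ W.

P ≈ 7.99×10³ W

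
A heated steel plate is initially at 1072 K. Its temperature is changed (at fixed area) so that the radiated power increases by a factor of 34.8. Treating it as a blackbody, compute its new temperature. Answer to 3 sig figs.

P ∝ T⁴, so T₂/T₁ = (P₂/P₁)^(1/4) = (34.8)^(1/4) = 2.42882.
T₂ = 1072 × 2.42882 = 2.60×10³ K.

T₂ ≈ 2.60×10³ K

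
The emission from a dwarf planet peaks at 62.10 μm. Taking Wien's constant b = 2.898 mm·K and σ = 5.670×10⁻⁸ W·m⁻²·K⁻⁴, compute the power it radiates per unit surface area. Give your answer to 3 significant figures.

Wien's law: T = b/λ_max = 2.898×10⁻³/6.210×10⁻⁵ = 46.6667 K.
Then I = σT⁴ = 5.670×10⁻⁸×(46.6667)⁴ = 0.269 W/m².

I ≈ 0.269 W/m²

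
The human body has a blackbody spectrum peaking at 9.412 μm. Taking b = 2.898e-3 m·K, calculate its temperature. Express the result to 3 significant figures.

T ≈ 308 K

Wien's law gives T = b/λ_max = (2.898×10⁻³ m·K)/(9.412×10⁻⁶ m) = 308 K.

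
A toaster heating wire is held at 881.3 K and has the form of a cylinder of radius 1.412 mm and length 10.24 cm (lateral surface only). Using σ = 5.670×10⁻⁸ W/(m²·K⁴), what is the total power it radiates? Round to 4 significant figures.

Lateral area A = 2πrL = 2π×1.412×10⁻³×0.1024 = 9.08478×10⁻⁴ m².
P = σAT⁴ = 5.670×10⁻⁸ × 9.08478×10⁻⁴ × (881.3)⁴ = 31.07 W.

P ≈ 31.07 W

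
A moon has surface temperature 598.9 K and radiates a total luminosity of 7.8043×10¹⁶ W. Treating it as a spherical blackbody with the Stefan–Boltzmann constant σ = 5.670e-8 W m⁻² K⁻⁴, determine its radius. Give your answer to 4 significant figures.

L = 4πR²σT⁴ ⇒ R = √(L/(4πσT⁴)).
σT⁴ = 7294.58 W/m², so R = √(7.8043×10¹⁶/(4π×7294.58)) = 9.227×10⁵ m.

R ≈ 9.227×10⁵ m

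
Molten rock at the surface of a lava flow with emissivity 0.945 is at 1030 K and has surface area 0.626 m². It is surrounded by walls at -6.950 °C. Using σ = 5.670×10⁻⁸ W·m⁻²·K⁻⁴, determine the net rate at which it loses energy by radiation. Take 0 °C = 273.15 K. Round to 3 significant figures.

Surroundings: T = -6.950 °C + 273.15 = 266.200 K.
Area A = 0.626 m².
Net radiated power P_net = εσA(T⁴ − T₀⁴) = 0.945×5.670×10⁻⁸×0.626×(1030⁴ − 266.200⁴).
T⁴ − T₀⁴ = 1.12551×10¹² − 5.02149×10⁹ = 1.12049×10¹² K⁴, so P_net = 3.76×10⁴ W.

Net loss ≈ 3.76×10⁴ W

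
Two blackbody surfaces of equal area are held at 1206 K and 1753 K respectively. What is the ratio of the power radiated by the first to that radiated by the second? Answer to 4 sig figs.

P₁/P₂ ≈ 0.2240

With equal areas, P₁/P₂ = (T₁/T₂)⁴ = (1206/1753)⁴ = 0.2240.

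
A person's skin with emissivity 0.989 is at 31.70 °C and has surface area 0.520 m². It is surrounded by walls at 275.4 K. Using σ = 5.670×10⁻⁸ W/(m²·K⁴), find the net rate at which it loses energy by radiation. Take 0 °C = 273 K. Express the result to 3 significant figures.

Net loss ≈ 83.6 W

T = 31.70 °C + 273 = 304.70 K.
Area A = 0.520 m².
Net radiated power P_net = εσA(T⁴ − T₀⁴) = 0.989×5.670×10⁻⁸×0.520×(304.70⁴ − 275.4⁴).
T⁴ − T₀⁴ = 8.61965×10⁹ − 5.75249×10⁹ = 2.86716×10⁹ K⁴, so P_net = 83.6 W.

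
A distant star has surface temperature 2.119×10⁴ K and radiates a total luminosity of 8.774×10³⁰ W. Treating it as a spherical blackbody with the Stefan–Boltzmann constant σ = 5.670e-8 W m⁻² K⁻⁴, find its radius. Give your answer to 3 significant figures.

R ≈ 7.82×10⁹ m

L = 4πR²σT⁴ ⇒ R = √(L/(4πσT⁴)).
σT⁴ = 1.14316×10¹⁰ W/m², so R = √(8.774×10³⁰/(4π×1.14316×10¹⁰)) = 7.82×10⁹ m.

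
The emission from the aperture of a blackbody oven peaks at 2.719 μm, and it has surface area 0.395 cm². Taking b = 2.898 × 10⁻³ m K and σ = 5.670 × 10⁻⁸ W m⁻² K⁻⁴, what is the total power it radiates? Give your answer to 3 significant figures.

Wien's law: T = b/λ_max = 2.898×10⁻³/2.719×10⁻⁶ = 1065.83 K.
Area A = 0.395 cm² = 3.95×10⁻⁵ m².
Then P = σAT⁴ = 5.670×10⁻⁸×3.95×10⁻⁵×(1065.83)⁴ = 2.89 W.

P ≈ 2.89 W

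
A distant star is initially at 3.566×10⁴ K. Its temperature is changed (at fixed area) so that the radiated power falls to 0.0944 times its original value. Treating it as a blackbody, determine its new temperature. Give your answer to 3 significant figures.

P ∝ T⁴, so T₂/T₁ = (P₂/P₁)^(1/4) = (0.0944)^(1/4) = 0.554298.
T₂ = 3.566×10⁴ × 0.554298 = 1.98×10⁴ K.

T₂ ≈ 1.98×10⁴ K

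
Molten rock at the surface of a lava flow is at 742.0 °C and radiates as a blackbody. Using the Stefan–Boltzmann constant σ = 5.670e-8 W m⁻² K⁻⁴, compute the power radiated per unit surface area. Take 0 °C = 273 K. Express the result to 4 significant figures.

T = 742.0 °C + 273 = 1015.0 K.
Stefan–Boltzmann: I = σT⁴ = 5.670×10⁻⁸ × (1015.0)⁴ = 6.018×10⁴ W/m².

I ≈ 6.018×10⁴ W/m²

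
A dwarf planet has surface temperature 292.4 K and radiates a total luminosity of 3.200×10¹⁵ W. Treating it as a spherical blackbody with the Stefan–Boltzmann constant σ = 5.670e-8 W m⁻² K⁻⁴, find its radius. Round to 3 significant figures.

R ≈ 7.84×10⁵ m

L = 4πR²σT⁴ ⇒ R = √(L/(4πσT⁴)).
σT⁴ = 414.469 W/m², so R = √(3.200×10¹⁵/(4π×414.469)) = 7.84×10⁵ m.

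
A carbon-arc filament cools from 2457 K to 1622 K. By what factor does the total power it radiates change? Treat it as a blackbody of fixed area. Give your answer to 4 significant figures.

P₂/P₁ ≈ 0.1899

P ∝ T⁴, so P₂/P₁ = (T₂/T₁)⁴ = (1622/2457)⁴ = (0.660155)⁴ = 0.1899.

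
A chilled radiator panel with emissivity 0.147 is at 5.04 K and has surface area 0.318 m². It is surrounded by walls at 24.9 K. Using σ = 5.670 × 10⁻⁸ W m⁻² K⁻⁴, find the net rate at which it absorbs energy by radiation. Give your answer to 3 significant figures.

Net gain ≈ 1.02×10⁻³ W

Area A = 0.318 m².
Net radiated power P_net = εσA(T⁴ − T₀⁴) = 0.147×5.670×10⁻⁸×0.318×(5.04⁴ − 24.9⁴).
T⁴ − T₀⁴ = 645.241 − 3.84412×10⁵ = -3.83767×10⁵ K⁴, so P_net = -1.02×10⁻³ W — negative, meaning a net gain of 1.02×10⁻³ W.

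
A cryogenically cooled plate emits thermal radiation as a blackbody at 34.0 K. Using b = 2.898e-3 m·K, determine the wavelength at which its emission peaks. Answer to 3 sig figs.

Wien's displacement law: λ_max = b/T = (2.898×10⁻³ m·K)/(34.0 K) = 8.524×10⁻⁵ m.
That is 85.2 μm, in the infrared range.

λ_max ≈ 85.2 μm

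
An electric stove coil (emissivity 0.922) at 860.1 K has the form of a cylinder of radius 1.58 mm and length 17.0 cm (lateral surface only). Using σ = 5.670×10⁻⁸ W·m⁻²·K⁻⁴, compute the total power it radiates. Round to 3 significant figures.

Lateral area A = 2πrL = 2π×1.58×10⁻³×0.170 = 1.68766×10⁻³ m².
P = εσAT⁴ = 0.922 × 5.670×10⁻⁸ × 1.68766×10⁻³ × (860.1)⁴ = 48.3 W.

P ≈ 48.3 W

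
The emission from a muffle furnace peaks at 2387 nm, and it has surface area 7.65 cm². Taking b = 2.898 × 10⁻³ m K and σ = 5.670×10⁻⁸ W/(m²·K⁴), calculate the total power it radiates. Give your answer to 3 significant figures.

P ≈ 94.2 W

Wien's law: T = b/λ_max = 2.898×10⁻³/2.387×10⁻⁶ = 1214.08 K.
Area A = 7.65 cm² = 7.65×10⁻⁴ m².
Then P = σAT⁴ = 5.670×10⁻⁸×7.65×10⁻⁴×(1214.08)⁴ = 94.2 W.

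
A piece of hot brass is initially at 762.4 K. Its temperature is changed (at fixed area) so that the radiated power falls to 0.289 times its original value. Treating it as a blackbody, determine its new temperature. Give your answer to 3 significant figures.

P ∝ T⁴, so T₂/T₁ = (P₂/P₁)^(1/4) = (0.289)^(1/4) = 0.733203.
T₂ = 762.4 × 0.733203 = 559 K.

T₂ ≈ 559 K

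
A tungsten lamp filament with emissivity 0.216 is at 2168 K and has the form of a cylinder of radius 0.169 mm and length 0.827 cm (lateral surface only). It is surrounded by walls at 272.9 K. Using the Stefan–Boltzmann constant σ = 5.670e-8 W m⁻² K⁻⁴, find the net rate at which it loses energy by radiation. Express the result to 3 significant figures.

Lateral area A = 2πrL = 2π×1.69×10⁻⁴×8.27×10⁻³ = 8.78157×10⁻⁶ m².
Net radiated power P_net = εσA(T⁴ − T₀⁴) = 0.216×5.670×10⁻⁸×8.78157×10⁻⁶×(2168⁴ − 272.9⁴).
T⁴ − T₀⁴ = 2.20921×10¹³ − 5.54644×10⁹ = 2.20866×10¹³ K⁴, so P_net = 2.38 W.

Net loss ≈ 2.38 W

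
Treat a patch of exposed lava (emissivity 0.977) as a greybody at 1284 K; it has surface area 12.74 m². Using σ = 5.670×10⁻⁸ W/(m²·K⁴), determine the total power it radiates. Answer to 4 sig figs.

Area A = 12.74 m².
P = εσAT⁴ = 0.977 × 5.670×10⁻⁸ × 12.74 × (1284)⁴ = 1.918×10⁶ W.

P ≈ 1.918×10⁶ W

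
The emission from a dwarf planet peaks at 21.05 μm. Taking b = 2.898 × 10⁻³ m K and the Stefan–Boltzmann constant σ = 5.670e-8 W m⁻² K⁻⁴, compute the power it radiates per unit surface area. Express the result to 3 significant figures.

I ≈ 20.4 W/m²

Wien's law: T = b/λ_max = 2.898×10⁻³/2.105×10⁻⁵ = 137.672 K.
Then I = σT⁴ = 5.670×10⁻⁸×(137.672)⁴ = 20.4 W/m².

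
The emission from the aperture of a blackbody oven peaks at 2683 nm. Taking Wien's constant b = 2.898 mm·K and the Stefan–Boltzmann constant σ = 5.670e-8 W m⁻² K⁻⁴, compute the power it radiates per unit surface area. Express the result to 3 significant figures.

I ≈ 7.72×10⁴ W/m²

Wien's law: T = b/λ_max = 2.898×10⁻³/2.683×10⁻⁶ = 1080.13 K.
Then I = σT⁴ = 5.670×10⁻⁸×(1080.13)⁴ = 7.72×10⁴ W/m².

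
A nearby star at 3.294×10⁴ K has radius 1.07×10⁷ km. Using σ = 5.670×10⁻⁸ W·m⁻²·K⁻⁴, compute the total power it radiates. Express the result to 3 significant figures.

P ≈ 9.60×10³¹ W

Surface area A = 4πR² = 4π(1.07×10¹⁰ m)² = 1.43872×10²¹ m².
P = σAT⁴ = 5.670×10⁻⁸ × 1.43872×10²¹ × (3.294×10⁴)⁴ = 9.60×10³¹ W.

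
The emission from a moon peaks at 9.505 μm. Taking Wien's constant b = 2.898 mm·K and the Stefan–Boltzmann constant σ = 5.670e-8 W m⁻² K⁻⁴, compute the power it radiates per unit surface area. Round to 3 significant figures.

I ≈ 490 W/m²

Wien's law: T = b/λ_max = 2.898×10⁻³/9.505×10⁻⁶ = 304.892 K.
Then I = σT⁴ = 5.670×10⁻⁸×(304.892)⁴ = 490 W/m².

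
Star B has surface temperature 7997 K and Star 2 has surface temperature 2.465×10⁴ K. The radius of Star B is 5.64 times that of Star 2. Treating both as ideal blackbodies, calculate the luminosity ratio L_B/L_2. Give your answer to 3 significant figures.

L_B/L_2 ≈ 0.352

L ∝ R²T⁴, so L_B/L_2 = (R_B/R_2)²(T_B/T_2)⁴ = (5.64)² × (7997/2.465×10⁴)⁴ = 31.8096 × 0.0110775 = 0.352.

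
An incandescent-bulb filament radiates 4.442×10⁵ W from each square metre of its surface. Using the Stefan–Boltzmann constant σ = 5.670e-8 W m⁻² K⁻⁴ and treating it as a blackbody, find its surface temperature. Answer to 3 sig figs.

T ≈ 1.67×10³ K

I = σT⁴, so T = (I/σ)^(1/4) = (4.442×10⁵/(5.670×10⁻⁸))^(1/4) = 1.67×10³ K.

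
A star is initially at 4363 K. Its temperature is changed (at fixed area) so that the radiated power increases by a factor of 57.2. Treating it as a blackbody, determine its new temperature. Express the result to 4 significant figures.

P ∝ T⁴, so T₂/T₁ = (P₂/P₁)^(1/4) = (57.2)^(1/4) = 2.75010.
T₂ = 4363 × 2.75010 = 1.200×10⁴ K.

T₂ ≈ 1.200×10⁴ K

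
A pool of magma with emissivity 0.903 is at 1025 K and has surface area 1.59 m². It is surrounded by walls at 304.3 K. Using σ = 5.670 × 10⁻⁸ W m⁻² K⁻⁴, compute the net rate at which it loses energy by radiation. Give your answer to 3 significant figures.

Net loss ≈ 8.92×10⁴ W

Area A = 1.59 m².
Net radiated power P_net = εσA(T⁴ − T₀⁴) = 0.903×5.670×10⁻⁸×1.59×(1025⁴ − 304.3⁴).
T⁴ − T₀⁴ = 1.10381×10¹² − 8.57448×10⁹ = 1.09524×10¹² K⁴, so P_net = 8.92×10⁴ W.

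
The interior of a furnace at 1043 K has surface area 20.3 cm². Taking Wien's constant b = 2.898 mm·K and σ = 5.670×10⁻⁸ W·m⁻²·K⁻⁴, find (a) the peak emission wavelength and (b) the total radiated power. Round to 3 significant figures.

(a) λ_max = b/T = 2.898×10⁻³/1043 = 2.779×10⁻⁶ m = 2.78×10³ nm.
Area A = 20.3 cm² = 2.03×10⁻³ m².
(b) P = σAT⁴ = 5.670×10⁻⁸×2.03×10⁻³×(1043)⁴ = 136 W.

λ_max ≈ 2.78×10³ nm; P ≈ 136 W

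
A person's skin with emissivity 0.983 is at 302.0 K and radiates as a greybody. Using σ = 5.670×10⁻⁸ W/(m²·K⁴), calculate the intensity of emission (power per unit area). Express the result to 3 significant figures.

I ≈ 464 W/m²

Stefan–Boltzmann: I = εσT⁴ = 0.983 × 5.670×10⁻⁸ × (302.0)⁴ = 464 W/m².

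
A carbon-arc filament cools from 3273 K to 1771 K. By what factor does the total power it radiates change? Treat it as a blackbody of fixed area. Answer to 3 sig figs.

P₂/P₁ ≈ 0.0857

P ∝ T⁴, so P₂/P₁ = (T₂/T₁)⁴ = (1771/3273)⁴ = (0.541094)⁴ = 0.0857.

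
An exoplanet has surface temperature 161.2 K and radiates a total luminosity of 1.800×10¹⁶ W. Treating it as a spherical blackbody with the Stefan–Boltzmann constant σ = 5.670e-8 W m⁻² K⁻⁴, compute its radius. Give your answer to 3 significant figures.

R ≈ 6.12×10⁶ m

L = 4πR²σT⁴ ⇒ R = √(L/(4πσT⁴)).
σT⁴ = 38.2863 W/m², so R = √(1.800×10¹⁶/(4π×38.2863)) = 6.12×10⁶ m.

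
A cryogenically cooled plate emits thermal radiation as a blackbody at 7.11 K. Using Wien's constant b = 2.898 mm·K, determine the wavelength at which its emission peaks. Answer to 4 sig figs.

λ_max ≈ 4.076×10⁻⁴ m

Wien's displacement law: λ_max = b/T = (2.898×10⁻³ m·K)/(7.11 K) = 4.0759×10⁻⁴ m.
That is 4.076×10⁻⁴ m, in the infrared range.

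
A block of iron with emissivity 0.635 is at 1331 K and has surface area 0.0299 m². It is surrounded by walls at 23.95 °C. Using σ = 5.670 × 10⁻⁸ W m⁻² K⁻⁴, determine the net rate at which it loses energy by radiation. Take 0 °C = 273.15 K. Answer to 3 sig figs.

Net loss ≈ 3.37×10³ W

Surroundings: T = 23.95 °C + 273.15 = 297.10 K.
Area A = 0.0299 m².
Net radiated power P_net = εσA(T⁴ − T₀⁴) = 0.635×5.670×10⁻⁸×0.0299×(1331⁴ − 297.10⁴).
T⁴ − T₀⁴ = 3.13843×10¹² − 7.79131×10⁹ = 3.13064×10¹² K⁴, so P_net = 3.37×10³ W.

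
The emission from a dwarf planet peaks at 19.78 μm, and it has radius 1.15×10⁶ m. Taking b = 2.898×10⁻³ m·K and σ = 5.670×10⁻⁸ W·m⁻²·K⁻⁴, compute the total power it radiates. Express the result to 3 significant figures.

P ≈ 4.34×10¹⁴ W

Wien's law: T = b/λ_max = 2.898×10⁻³/1.978×10⁻⁵ = 146.512 K.
Surface area A = 4πR² = 4π(1.15×10⁶ m)² = 1.66190×10¹³ m².
Then P = σAT⁴ = 5.670×10⁻⁸×1.66190×10¹³×(146.512)⁴ = 4.34×10¹⁴ W.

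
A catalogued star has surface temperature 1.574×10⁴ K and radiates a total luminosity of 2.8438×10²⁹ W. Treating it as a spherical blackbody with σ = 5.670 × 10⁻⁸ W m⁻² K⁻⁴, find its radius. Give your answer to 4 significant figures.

R ≈ 2.550×10⁹ m

L = 4πR²σT⁴ ⇒ R = √(L/(4πσT⁴)).
σT⁴ = 3.48018×10⁹ W/m², so R = √(2.8438×10²⁹/(4π×3.48018×10⁹)) = 2.550×10⁹ m.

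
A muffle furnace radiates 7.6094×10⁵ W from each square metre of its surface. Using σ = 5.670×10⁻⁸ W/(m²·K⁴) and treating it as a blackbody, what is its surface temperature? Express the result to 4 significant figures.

I = σT⁴, so T = (I/σ)^(1/4) = (7.6094×10⁵/(5.670×10⁻⁸))^(1/4) = 1914 K.

T ≈ 1914 K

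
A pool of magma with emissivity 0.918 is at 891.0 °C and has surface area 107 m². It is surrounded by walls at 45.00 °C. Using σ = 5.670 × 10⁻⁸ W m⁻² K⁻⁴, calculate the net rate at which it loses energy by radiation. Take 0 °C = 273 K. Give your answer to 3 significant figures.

Net loss ≈ 1.02×10⁷ W

T = 891.0 °C + 273 = 1164.0 K.
Surroundings: T = 45.00 °C + 273 = 318.00 K.
Area A = 107 m².
Net radiated power P_net = εσA(T⁴ − T₀⁴) = 0.918×5.670×10⁻⁸×107×(1164.0⁴ − 318.00⁴).
T⁴ − T₀⁴ = 1.83574×10¹² − 1.02261×10¹⁰ = 1.82551×10¹² K⁴, so P_net = 1.02×10⁷ W.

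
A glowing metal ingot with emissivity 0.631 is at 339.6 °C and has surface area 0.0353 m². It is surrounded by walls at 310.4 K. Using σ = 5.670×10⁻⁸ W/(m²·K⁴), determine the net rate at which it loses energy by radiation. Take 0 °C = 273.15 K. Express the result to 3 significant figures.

Net loss ≈ 166 W

T = 339.6 °C + 273.15 = 612.75 K.
Area A = 0.0353 m².
Net radiated power P_net = εσA(T⁴ − T₀⁴) = 0.631×5.670×10⁻⁸×0.0353×(612.75⁴ − 310.4⁴).
T⁴ − T₀⁴ = 1.40972×10¹¹ − 9.28297×10⁹ = 1.31689×10¹¹ K⁴, so P_net = 166 W.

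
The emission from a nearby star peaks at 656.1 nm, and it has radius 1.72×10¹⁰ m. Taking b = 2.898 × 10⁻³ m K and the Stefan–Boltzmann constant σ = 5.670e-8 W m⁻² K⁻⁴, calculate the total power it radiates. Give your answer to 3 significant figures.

Wien's law: T = b/λ_max = 2.898×10⁻³/6.561×10⁻⁷ = 4417.01 K.
Surface area A = 4πR² = 4π(1.72×10¹⁰ m)² = 3.71764×10²¹ m².
Then P = σAT⁴ = 5.670×10⁻⁸×3.71764×10²¹×(4417.01)⁴ = 8.02×10²⁸ W.

P ≈ 8.02×10²⁸ W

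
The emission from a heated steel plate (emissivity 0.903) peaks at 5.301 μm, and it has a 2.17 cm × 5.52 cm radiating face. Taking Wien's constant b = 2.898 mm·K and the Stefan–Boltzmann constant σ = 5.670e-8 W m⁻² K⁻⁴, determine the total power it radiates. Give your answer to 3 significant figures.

P ≈ 5.48 W

Wien's law: T = b/λ_max = 2.898×10⁻³/5.301×10⁻⁶ = 546.689 K.
Area A = 0.0217 × 0.0552 = 1.19784×10⁻³ m².
Then P = εσAT⁴ = 0.903×5.670×10⁻⁸×1.19784×10⁻³×(546.689)⁴ = 5.48 W.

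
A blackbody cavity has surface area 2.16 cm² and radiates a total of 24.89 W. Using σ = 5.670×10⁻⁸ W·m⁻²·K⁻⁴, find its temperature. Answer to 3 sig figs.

T ≈ 1.19×10³ K

Area A = 2.16 cm² = 2.16×10⁻⁴ m².
P = σAT⁴ ⇒ T = (P/(σA))^(1/4) = (24.89/(5.670×10⁻⁸×2.16×10⁻⁴))^(1/4) = 1.19×10³ K.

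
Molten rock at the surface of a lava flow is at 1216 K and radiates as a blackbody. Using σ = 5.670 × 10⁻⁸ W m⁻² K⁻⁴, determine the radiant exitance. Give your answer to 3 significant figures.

Stefan–Boltzmann: I = σT⁴ = 5.670×10⁻⁸ × (1216)⁴ = 1.24×10⁵ W/m².

I ≈ 1.24×10⁵ W/m²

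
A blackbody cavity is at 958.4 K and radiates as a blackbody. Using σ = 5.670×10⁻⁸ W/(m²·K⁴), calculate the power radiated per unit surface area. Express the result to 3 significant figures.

I ≈ 4.78×10⁴ W/m²

Stefan–Boltzmann: I = σT⁴ = 5.670×10⁻⁸ × (958.4)⁴ = 4.78×10⁴ W/m².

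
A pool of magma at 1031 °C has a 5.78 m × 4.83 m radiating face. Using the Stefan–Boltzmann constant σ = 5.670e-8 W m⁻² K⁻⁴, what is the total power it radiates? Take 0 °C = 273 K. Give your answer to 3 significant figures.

P ≈ 4.58×10⁶ W

T = 1031 °C + 273 = 1304 K.
Area A = 5.78 × 4.83 = 27.9174 m².
P = σAT⁴ = 5.670×10⁻⁸ × 27.9174 × (1304)⁴ = 4.58×10⁶ W.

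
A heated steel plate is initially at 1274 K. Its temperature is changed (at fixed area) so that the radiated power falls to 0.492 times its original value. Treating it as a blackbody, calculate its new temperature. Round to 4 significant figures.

T₂ ≈ 1067 K

P ∝ T⁴, so T₂/T₁ = (P₂/P₁)^(1/4) = (0.492)^(1/4) = 0.837512.
T₂ = 1274 × 0.837512 = 1067 K.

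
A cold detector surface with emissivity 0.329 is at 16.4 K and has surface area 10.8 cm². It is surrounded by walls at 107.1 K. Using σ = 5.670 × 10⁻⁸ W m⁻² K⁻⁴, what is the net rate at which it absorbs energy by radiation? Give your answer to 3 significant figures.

Area A = 10.8 cm² = 1.08×10⁻³ m².
Net radiated power P_net = εσA(T⁴ − T₀⁴) = 0.329×5.670×10⁻⁸×1.08×10⁻³×(16.4⁴ − 107.1⁴).
T⁴ − T₀⁴ = 72339.5 − 1.31570×10⁸ = -1.31498×10⁸ K⁴, so P_net = -2.65×10⁻³ W — negative, meaning a net gain of 2.65×10⁻³ W.

Net gain ≈ 2.65×10⁻³ W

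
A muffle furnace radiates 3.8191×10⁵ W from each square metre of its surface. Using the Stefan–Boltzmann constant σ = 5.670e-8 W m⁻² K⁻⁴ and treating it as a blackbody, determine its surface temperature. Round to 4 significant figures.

I = σT⁴, so T = (I/σ)^(1/4) = (3.8191×10⁵/(5.670×10⁻⁸))^(1/4) = 1611 K.

T ≈ 1611 K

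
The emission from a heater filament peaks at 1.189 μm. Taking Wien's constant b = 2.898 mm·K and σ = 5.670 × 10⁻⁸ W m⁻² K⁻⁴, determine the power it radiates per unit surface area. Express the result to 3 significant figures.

Wien's law: T = b/λ_max = 2.898×10⁻³/1.189×10⁻⁶ = 2437.34 K.
Then I = σT⁴ = 5.670×10⁻⁸×(2437.34)⁴ = 2.00×10⁶ W/m².

I ≈ 2.00×10⁶ W/m²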